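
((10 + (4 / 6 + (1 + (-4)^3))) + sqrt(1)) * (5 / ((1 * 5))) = -51.33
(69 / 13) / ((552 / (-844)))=-211 / 26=-8.12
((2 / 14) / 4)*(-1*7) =-1 / 4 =-0.25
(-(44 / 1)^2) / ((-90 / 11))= 10648 / 45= 236.62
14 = 14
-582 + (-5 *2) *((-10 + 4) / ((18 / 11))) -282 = -827.33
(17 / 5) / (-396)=-0.01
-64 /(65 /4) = -256 /65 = -3.94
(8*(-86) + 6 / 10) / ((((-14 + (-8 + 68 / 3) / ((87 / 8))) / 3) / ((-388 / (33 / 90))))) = -3132523044 / 18161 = -172486.26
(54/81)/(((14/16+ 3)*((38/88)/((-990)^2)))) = 229996800/589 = 390486.93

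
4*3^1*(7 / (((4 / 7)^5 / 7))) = 2470629 / 256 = 9650.89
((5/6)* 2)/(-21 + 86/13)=-0.12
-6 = -6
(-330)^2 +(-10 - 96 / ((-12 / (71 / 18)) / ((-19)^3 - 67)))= -986974 / 9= -109663.78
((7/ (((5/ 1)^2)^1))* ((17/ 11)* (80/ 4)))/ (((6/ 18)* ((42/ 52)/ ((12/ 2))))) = 10608/ 55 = 192.87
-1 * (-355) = 355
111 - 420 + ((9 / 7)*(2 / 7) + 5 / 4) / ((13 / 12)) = -195882 / 637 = -307.51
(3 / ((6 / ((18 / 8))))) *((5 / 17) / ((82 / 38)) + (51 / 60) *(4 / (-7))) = -19179 / 48790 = -0.39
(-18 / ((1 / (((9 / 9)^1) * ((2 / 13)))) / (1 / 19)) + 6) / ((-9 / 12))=-1928 / 247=-7.81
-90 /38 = -45 /19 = -2.37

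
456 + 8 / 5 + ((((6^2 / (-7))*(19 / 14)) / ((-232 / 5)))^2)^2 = 2388211487704445093 / 5218987796583680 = 457.60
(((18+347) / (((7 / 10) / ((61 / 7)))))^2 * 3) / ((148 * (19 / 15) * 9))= 61966278125 / 1687903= 36711.99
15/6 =5/2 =2.50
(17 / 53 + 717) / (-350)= -19009 / 9275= -2.05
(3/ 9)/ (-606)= -1/ 1818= -0.00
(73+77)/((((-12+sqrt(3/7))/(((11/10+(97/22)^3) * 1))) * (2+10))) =-32353503/356708 - 1540643 * sqrt(21)/1426832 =-95.65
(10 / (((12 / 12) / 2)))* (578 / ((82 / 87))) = 12264.88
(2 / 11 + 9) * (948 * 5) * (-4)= -1914960 / 11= -174087.27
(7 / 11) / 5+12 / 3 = 227 / 55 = 4.13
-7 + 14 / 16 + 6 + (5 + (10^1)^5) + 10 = 800119 / 8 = 100014.88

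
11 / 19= 0.58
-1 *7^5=-16807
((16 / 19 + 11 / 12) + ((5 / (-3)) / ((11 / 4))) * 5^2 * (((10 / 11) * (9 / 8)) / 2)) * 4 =-165229 / 6897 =-23.96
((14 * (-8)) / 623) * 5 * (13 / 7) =-1040 / 623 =-1.67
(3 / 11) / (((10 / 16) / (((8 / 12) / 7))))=16 / 385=0.04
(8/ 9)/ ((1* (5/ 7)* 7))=8/ 45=0.18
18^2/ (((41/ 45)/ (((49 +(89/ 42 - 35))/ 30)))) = 54837/ 287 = 191.07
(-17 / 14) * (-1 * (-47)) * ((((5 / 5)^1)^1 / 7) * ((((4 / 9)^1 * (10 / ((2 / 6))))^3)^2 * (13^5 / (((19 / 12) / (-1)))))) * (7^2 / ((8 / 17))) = 1118542639518301.93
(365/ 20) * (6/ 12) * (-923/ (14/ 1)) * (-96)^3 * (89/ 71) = 4670355456/ 7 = 667193636.57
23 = 23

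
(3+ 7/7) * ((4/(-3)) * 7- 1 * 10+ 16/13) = -2824/39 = -72.41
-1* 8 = -8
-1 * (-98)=98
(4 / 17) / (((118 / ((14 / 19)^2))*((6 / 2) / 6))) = 784 / 362083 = 0.00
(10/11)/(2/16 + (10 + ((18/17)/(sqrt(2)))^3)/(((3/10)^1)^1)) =422890208880/15536911950121-137532556800* sqrt(2)/170906031451331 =0.03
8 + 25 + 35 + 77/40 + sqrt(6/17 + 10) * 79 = 2797/40 + 316 * sqrt(187)/17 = 324.12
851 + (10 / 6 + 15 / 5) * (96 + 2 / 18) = 35087 / 27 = 1299.52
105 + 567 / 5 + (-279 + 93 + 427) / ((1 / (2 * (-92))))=-220628 / 5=-44125.60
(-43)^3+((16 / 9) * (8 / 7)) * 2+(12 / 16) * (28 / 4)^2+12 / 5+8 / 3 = -100121011 / 1260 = -79461.12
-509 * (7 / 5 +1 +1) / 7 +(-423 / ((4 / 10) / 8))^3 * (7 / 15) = -9889763696653 / 35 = -282564677047.23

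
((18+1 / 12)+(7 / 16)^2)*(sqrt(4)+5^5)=43887445 / 768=57145.11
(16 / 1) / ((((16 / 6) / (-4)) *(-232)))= 3 / 29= 0.10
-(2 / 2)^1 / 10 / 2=-1 / 20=-0.05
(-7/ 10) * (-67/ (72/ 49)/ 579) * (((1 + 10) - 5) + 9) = 22981/ 27792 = 0.83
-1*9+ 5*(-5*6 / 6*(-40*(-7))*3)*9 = -189009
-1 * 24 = -24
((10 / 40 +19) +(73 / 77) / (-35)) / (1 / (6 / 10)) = 621669 / 53900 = 11.53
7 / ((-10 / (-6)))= 21 / 5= 4.20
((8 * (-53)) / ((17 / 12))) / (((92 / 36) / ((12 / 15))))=-183168 / 1955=-93.69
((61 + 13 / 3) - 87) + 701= 2038 / 3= 679.33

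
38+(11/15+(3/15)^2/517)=1501888/38775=38.73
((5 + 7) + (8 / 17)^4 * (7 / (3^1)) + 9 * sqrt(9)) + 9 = 48.11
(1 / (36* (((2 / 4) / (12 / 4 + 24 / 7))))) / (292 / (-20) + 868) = 25 / 59738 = 0.00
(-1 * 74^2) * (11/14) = -30118/7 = -4302.57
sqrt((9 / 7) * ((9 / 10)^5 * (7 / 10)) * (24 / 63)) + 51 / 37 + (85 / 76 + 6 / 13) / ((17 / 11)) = 243 * sqrt(42) / 3500 + 1491923 / 621452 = 2.85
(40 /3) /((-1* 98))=-20 /147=-0.14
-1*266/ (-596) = 133/ 298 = 0.45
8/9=0.89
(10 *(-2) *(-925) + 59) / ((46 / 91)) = 1688869 / 46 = 36714.54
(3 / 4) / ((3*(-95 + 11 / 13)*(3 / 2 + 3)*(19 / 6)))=-13 / 69768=-0.00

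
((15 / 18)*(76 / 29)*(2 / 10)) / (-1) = -38 / 87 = -0.44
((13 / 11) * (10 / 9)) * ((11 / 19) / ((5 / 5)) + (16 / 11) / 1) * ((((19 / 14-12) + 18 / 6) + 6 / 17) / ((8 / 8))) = -2819375 / 144837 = -19.47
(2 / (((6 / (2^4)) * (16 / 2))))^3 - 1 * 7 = -181 / 27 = -6.70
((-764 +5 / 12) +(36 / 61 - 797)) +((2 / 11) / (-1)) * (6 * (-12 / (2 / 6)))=-12244841 / 8052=-1520.72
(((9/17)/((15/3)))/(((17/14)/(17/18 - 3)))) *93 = -24087/1445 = -16.67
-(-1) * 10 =10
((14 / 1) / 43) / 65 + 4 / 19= 11446 / 53105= 0.22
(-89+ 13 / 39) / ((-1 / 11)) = 2926 / 3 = 975.33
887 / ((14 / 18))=7983 / 7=1140.43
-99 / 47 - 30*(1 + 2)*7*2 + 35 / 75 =-889456 / 705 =-1261.64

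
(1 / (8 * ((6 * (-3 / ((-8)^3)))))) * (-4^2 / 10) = -5.69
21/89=0.24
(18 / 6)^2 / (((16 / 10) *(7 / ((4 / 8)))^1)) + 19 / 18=1469 / 1008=1.46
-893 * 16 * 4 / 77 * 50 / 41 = -905.16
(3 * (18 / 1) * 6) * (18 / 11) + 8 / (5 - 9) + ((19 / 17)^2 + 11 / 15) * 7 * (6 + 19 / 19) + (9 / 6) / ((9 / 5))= 59716507 / 95370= 626.16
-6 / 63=-2 / 21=-0.10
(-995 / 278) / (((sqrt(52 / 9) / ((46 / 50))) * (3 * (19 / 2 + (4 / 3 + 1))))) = -13731 * sqrt(13) / 1282970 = -0.04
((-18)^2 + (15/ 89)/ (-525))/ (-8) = -1009259/ 24920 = -40.50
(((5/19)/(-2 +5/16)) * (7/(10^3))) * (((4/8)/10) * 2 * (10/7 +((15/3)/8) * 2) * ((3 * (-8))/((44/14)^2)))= 49/68970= 0.00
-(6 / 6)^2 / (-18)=1 / 18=0.06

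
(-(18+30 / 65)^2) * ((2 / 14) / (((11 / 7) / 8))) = -460800 / 1859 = -247.88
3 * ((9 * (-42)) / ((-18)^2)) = -7 / 2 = -3.50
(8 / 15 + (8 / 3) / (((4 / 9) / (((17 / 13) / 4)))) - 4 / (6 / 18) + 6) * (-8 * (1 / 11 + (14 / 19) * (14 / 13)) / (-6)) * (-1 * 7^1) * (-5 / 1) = -144.67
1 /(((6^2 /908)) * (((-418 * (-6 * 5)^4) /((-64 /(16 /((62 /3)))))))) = 7037 /1142707500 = 0.00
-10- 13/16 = -173/16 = -10.81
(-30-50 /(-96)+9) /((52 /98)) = -38.60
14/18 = 7/9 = 0.78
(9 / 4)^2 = 81 / 16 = 5.06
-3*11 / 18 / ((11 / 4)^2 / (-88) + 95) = -704 / 36447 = -0.02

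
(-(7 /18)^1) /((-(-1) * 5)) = -7 /90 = -0.08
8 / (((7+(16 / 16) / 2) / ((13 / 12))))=52 / 45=1.16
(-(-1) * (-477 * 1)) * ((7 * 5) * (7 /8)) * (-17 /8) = 1986705 /64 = 31042.27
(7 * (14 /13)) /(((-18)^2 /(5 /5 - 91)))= -245 /117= -2.09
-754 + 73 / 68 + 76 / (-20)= -257287 / 340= -756.73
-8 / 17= -0.47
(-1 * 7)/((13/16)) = -112/13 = -8.62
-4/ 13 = -0.31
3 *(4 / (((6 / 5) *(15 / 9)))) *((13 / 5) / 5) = 78 / 25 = 3.12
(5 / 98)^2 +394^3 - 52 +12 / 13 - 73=7636305387441 / 124852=61162859.93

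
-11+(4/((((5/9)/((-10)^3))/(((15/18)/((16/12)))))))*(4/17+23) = -1777687/17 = -104569.82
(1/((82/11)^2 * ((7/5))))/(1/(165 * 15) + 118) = 0.00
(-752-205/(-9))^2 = 43072969/81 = 531765.05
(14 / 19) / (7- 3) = 7 / 38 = 0.18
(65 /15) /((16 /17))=221 /48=4.60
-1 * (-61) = 61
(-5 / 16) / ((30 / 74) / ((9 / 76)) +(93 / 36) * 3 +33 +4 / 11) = -6105 / 870076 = -0.01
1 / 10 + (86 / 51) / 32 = 623 / 4080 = 0.15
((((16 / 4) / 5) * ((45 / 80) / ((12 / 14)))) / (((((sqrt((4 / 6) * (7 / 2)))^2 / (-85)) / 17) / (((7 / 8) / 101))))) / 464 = -18207 / 2999296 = -0.01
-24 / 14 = -12 / 7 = -1.71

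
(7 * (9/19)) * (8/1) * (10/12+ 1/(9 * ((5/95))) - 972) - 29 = -488955/19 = -25734.47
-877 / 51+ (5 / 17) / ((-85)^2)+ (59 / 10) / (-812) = -2058903089 / 119680680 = -17.20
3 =3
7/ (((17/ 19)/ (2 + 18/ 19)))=392/ 17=23.06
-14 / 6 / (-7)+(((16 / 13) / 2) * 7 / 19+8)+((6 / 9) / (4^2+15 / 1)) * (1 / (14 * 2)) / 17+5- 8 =5.56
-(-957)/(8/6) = 717.75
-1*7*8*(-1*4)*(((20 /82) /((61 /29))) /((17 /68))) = 259840 /2501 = 103.89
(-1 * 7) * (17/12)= -119/12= -9.92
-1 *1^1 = -1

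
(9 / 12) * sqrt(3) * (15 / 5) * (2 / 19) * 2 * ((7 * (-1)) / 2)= -2.87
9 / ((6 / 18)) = 27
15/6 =5/2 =2.50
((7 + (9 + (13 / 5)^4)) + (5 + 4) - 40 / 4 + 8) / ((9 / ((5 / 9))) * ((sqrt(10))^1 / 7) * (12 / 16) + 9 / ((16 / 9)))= -11220608 / 145125 + 6411776 * sqrt(10) / 241875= 6.51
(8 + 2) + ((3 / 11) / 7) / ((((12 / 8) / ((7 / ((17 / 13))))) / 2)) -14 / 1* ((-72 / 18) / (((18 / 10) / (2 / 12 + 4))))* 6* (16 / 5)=4206098 / 1683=2499.17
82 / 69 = 1.19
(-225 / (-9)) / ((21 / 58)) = 1450 / 21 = 69.05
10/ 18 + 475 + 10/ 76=162685/ 342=475.69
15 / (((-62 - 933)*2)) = -3 / 398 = -0.01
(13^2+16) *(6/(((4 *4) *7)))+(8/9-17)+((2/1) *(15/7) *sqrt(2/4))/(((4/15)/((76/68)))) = 6.50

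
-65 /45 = -13 /9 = -1.44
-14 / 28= -1 / 2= -0.50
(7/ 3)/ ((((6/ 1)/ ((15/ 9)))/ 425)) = 275.46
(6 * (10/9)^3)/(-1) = -8.23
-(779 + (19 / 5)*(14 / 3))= -11951 / 15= -796.73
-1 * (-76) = 76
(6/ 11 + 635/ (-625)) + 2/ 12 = -2507/ 8250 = -0.30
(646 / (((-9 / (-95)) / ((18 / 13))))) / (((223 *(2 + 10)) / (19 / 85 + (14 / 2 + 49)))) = 575073 / 2899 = 198.37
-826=-826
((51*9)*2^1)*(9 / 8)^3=334611 / 256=1307.07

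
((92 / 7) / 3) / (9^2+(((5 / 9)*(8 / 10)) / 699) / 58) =5594796 / 103442927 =0.05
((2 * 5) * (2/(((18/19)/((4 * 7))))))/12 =1330/27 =49.26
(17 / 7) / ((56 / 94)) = 799 / 196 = 4.08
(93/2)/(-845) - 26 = -44033/1690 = -26.06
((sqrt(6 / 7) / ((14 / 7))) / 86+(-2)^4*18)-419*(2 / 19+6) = -43132 / 19+sqrt(42) / 1204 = -2270.10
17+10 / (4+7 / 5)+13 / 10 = 5441 / 270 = 20.15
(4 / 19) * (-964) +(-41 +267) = 438 / 19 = 23.05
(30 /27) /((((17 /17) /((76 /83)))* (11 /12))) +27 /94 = 359713 /257466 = 1.40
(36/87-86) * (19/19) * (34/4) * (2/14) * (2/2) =-21097/203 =-103.93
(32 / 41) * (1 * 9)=288 / 41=7.02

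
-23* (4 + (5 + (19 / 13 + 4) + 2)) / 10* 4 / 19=-9844 / 1235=-7.97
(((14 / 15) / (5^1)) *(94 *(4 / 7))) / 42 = 0.24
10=10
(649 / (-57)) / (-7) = 649 / 399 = 1.63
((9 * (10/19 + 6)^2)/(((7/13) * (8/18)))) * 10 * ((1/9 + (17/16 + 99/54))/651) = 2617485/35378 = 73.99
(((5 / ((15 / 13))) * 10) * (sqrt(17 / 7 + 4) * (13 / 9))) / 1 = 1690 * sqrt(35) / 63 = 158.70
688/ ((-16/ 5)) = -215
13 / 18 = 0.72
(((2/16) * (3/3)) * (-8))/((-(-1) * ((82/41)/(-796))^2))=-158404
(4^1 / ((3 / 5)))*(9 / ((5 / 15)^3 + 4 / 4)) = 405 / 7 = 57.86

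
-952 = -952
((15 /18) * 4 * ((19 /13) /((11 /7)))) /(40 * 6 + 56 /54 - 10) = 5985 /446017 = 0.01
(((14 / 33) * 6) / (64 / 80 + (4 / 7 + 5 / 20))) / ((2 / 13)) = 25480 / 2497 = 10.20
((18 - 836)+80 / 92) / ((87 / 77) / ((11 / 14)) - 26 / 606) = -689044422 / 1176427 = -585.71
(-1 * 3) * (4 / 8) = -3 / 2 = -1.50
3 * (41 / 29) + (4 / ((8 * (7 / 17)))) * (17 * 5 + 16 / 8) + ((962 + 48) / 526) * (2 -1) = 11938249 / 106778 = 111.80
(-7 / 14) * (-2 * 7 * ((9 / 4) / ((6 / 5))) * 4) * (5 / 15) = 35 / 2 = 17.50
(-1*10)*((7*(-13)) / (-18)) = -455 / 9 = -50.56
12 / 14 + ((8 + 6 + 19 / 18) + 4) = 2509 / 126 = 19.91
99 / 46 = 2.15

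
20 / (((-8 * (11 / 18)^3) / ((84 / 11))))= -1224720 / 14641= -83.65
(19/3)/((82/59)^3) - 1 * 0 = 3902201/1654104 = 2.36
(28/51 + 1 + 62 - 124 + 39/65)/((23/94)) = -244.61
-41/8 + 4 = -1.12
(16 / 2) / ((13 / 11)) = 6.77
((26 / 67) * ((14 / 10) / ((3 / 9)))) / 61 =546 / 20435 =0.03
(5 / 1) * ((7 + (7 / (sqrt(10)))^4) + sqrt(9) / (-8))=6127 / 40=153.18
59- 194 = -135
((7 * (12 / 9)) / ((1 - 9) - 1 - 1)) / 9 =-14 / 135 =-0.10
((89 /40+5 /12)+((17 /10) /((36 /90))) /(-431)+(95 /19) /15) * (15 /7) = 6.35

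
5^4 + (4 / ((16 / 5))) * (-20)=600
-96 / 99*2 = -64 / 33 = -1.94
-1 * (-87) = 87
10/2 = 5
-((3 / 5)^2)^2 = -81 / 625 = -0.13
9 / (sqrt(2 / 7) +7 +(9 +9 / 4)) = 18396 / 37271 - 144 * sqrt(14) / 37271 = 0.48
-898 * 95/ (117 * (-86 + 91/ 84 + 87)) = -349.99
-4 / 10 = -2 / 5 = -0.40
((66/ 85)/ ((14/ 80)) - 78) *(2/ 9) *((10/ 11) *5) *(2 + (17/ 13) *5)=-10796600/ 17017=-634.46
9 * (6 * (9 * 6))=2916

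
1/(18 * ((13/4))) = 0.02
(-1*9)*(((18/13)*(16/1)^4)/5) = -10616832/65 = -163335.88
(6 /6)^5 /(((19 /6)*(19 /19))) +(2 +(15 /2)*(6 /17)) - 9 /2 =299 /646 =0.46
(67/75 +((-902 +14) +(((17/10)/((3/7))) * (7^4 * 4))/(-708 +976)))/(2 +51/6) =-70.95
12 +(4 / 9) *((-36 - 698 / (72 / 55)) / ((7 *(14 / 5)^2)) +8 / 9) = 865213 / 111132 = 7.79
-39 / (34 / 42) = -48.18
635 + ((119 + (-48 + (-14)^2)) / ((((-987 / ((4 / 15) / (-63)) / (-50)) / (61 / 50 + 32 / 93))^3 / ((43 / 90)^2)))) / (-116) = 23652502942170891271493200961 / 37248036129401815701309375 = 635.00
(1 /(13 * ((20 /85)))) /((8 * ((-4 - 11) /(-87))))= 493 /2080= 0.24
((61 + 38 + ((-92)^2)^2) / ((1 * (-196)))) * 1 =-71639395 / 196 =-365507.12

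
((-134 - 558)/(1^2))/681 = -692/681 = -1.02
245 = 245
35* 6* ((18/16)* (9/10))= 1701/8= 212.62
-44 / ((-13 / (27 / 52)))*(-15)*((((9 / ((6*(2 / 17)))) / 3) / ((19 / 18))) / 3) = -227205 / 6422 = -35.38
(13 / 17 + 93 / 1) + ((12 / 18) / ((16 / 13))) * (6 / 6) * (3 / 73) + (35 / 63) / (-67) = 93.78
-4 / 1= -4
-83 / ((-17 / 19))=1577 / 17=92.76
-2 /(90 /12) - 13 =-199 /15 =-13.27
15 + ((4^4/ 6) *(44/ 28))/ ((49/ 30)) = 19225/ 343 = 56.05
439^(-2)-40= -7708839 / 192721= -40.00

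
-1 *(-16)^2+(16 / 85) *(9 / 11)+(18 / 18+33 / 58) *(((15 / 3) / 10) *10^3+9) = 542.76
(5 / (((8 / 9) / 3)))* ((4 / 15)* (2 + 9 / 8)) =225 / 16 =14.06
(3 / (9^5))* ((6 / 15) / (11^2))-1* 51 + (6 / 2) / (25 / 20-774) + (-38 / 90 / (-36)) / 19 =-682670215289 / 13384833660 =-51.00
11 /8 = 1.38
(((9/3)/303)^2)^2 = 1/104060401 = 0.00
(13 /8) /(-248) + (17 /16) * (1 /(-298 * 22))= -10917 /1625888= -0.01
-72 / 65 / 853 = -72 / 55445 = -0.00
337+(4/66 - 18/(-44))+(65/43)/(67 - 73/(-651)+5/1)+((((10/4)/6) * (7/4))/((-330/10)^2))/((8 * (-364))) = 2962865924976053/8779104981504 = 337.49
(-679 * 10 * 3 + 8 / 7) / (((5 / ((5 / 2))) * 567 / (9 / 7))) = -71291 / 3087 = -23.09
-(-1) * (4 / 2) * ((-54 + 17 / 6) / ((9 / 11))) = -3377 / 27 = -125.07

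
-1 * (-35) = 35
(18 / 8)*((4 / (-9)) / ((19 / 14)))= -14 / 19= -0.74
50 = 50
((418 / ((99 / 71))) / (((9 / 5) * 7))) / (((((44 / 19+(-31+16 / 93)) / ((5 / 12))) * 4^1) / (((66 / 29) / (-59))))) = 218504275 / 65168629596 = 0.00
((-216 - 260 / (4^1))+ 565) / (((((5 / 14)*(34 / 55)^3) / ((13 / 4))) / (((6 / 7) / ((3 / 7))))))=214989775 / 9826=21879.68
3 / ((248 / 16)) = 6 / 31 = 0.19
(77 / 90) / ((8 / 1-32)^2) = 77 / 51840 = 0.00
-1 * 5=-5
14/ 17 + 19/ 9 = 449/ 153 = 2.93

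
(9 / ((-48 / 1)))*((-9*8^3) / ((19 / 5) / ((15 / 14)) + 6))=16200 / 179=90.50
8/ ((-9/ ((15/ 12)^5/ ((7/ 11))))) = -34375/ 8064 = -4.26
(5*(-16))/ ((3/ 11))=-293.33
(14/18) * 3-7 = -14/3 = -4.67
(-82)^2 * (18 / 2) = 60516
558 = 558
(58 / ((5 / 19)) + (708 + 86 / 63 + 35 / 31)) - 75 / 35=1295608 / 1395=928.75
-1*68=-68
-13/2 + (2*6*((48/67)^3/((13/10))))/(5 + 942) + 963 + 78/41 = 290992051428857/303620850026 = 958.41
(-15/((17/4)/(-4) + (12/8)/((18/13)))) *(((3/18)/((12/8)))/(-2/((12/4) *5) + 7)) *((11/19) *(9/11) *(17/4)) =-45900/1957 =-23.45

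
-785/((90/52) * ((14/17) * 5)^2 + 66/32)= -47187920/1887981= -24.99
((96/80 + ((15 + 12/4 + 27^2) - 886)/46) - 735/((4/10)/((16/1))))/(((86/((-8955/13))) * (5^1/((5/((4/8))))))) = 12111492429/25714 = 471007.72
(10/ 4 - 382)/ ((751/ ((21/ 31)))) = -15939/ 46562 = -0.34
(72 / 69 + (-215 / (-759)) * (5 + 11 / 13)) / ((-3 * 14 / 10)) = -133180 / 207207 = -0.64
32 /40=4 /5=0.80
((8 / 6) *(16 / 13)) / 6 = 32 / 117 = 0.27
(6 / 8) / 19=3 / 76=0.04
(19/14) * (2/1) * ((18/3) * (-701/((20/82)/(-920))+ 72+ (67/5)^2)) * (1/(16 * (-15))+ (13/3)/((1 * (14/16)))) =10441969200783/49000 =213101412.26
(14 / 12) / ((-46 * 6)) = -7 / 1656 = -0.00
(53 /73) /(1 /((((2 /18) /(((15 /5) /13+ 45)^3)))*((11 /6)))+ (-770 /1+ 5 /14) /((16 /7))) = 40987232 /25625747149943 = 0.00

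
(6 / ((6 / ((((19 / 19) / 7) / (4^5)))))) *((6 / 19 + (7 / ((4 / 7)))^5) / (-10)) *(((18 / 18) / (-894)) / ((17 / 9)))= 21612225 / 9483321344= 0.00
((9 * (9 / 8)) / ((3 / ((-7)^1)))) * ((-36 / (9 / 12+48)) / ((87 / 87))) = 17.45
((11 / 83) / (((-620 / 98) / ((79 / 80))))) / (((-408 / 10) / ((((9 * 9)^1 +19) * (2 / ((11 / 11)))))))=212905 / 2099568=0.10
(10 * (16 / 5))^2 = 1024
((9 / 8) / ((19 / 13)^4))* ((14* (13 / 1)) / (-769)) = -23391459 / 400867396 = -0.06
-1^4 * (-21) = 21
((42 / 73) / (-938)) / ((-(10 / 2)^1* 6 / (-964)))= -482 / 24455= -0.02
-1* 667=-667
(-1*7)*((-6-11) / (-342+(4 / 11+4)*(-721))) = -1309 / 38370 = -0.03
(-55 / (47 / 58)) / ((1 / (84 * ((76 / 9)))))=-6788320 / 141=-48144.11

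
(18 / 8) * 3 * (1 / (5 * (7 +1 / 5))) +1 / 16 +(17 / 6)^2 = 149 / 18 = 8.28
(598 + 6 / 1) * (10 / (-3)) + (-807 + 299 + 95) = -7279 / 3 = -2426.33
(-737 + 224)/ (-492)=171/ 164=1.04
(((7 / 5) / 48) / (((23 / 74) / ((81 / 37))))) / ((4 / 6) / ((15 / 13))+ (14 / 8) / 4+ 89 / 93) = 105462 / 1012483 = 0.10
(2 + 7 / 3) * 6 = 26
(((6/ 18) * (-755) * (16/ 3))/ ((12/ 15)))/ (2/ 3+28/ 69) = -173650/ 111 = -1564.41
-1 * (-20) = 20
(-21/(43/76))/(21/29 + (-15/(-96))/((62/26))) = -45913728/976831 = -47.00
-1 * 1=-1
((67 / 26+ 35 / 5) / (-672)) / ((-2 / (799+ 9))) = 5.76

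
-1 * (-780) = 780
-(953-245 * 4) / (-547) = -27 / 547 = -0.05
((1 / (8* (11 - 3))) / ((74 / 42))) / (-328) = -21 / 776704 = -0.00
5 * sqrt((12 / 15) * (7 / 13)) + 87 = 2 * sqrt(455) / 13 + 87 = 90.28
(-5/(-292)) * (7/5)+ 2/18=355/2628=0.14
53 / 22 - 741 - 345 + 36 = -23047 / 22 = -1047.59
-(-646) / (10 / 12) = 3876 / 5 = 775.20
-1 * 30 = -30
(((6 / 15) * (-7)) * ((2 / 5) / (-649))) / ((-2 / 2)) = -28 / 16225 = -0.00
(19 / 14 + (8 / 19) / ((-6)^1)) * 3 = 1027 / 266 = 3.86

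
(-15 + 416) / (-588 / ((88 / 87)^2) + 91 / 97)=-75304592 / 107750195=-0.70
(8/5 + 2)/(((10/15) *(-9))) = -3/5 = -0.60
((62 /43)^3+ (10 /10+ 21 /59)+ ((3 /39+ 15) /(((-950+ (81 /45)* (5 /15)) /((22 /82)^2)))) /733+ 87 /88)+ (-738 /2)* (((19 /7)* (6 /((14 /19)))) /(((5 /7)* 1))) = -12537931794918665300765129 /1098607012892425156120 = -11412.57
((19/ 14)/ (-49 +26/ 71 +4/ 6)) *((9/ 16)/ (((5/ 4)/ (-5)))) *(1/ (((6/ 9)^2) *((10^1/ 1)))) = 327807/ 22886080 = 0.01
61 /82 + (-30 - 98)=-10435 /82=-127.26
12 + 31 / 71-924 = -64721 / 71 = -911.56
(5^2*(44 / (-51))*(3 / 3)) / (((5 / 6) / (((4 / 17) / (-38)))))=880 / 5491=0.16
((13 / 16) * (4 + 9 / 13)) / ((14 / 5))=305 / 224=1.36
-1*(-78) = 78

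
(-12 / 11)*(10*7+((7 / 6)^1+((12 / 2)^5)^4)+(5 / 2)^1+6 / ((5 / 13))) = -219369506403783916 / 55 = -3988536480068798.47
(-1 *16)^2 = 256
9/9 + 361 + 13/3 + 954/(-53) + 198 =1639/3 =546.33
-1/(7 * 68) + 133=63307/476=133.00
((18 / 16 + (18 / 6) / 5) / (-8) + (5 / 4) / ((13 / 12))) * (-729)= -2845287 / 4160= -683.96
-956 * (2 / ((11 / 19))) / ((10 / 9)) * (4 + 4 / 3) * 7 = -6103104 / 55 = -110965.53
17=17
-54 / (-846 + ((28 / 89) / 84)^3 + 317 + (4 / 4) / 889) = 913754028978 / 8951386174751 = 0.10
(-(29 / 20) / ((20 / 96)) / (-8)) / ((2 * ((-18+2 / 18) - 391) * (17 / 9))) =-7047 / 12512000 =-0.00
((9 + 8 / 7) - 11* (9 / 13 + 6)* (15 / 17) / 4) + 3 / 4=-8270 / 1547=-5.35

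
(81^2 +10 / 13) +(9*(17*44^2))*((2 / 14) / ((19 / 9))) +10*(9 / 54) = 138013550 / 5187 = 26607.59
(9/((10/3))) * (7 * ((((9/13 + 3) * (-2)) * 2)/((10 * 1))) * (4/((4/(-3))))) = 27216/325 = 83.74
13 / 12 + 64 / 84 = 155 / 84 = 1.85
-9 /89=-0.10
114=114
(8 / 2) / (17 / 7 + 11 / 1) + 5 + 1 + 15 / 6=827 / 94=8.80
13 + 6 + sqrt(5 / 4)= sqrt(5) / 2 + 19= 20.12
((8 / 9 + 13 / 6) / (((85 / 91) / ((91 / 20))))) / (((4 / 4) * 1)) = 91091 / 6120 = 14.88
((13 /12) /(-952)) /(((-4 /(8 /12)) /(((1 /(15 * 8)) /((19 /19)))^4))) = 13 /14213283840000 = 0.00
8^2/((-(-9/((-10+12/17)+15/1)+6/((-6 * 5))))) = 15520/431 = 36.01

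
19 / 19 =1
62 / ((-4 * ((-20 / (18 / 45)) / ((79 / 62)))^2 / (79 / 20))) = -493039 / 12400000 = -0.04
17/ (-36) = -17/ 36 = -0.47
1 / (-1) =-1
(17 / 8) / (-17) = -1 / 8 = -0.12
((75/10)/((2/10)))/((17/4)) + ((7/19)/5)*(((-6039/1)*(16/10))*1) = -5677878/8075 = -703.14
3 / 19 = 0.16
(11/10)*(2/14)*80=88/7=12.57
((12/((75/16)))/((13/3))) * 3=576/325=1.77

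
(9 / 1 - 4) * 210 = 1050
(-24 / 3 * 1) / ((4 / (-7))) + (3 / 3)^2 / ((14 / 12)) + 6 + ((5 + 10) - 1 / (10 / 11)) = 2433 / 70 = 34.76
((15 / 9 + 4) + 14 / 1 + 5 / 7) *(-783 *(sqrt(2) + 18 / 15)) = -41718.37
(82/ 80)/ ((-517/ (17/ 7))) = -697/ 144760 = -0.00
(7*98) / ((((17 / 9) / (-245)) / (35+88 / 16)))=-61261515 / 17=-3603618.53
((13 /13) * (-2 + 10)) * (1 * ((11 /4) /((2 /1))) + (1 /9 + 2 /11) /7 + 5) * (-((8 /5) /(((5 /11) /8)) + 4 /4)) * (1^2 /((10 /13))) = -1946.00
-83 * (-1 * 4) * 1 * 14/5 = 4648/5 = 929.60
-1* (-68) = 68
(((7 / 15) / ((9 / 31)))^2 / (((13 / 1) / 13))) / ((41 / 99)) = 517979 / 83025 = 6.24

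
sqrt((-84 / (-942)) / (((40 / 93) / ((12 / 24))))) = sqrt(1022070) / 3140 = 0.32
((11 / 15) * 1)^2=121 / 225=0.54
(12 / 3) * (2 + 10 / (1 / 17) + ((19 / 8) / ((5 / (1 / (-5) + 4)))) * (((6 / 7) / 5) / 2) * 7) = 173083 / 250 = 692.33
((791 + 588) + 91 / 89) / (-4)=-61411 / 178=-345.01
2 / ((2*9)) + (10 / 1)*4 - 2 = 343 / 9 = 38.11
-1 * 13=-13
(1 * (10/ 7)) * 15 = 21.43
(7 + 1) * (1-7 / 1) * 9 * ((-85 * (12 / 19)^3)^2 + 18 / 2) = -9502767646128 / 47045881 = -201989.37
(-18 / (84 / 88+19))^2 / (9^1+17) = 78408 / 2505373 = 0.03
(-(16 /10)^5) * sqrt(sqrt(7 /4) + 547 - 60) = -16384 * sqrt(2 * sqrt(7) + 1948) /3125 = -231.71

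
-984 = -984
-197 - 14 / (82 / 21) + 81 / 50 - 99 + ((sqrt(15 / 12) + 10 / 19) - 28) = -12675851 / 38950 + sqrt(5) / 2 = -324.32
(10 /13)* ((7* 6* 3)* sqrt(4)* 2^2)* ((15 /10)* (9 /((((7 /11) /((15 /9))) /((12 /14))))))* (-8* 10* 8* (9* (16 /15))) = -13138329600 /91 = -144377248.35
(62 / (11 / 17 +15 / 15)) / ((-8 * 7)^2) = 527 / 43904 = 0.01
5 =5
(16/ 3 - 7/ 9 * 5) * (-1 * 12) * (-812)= 14074.67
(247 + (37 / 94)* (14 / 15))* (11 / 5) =544.21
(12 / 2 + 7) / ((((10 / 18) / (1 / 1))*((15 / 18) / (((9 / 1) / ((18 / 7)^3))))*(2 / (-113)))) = -839.78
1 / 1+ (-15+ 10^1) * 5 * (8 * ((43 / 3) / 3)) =-8591 / 9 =-954.56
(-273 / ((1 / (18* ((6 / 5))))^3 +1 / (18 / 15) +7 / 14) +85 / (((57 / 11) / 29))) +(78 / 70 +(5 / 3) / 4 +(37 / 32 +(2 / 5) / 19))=279499747211 / 1021282528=273.68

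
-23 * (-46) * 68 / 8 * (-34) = -305762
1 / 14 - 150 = -149.93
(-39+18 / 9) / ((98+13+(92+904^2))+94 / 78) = -0.00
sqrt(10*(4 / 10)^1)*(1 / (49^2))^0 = 2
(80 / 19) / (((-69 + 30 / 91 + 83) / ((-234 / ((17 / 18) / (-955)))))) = 3660438600 / 52649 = 69525.32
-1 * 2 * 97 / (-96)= 97 / 48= 2.02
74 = 74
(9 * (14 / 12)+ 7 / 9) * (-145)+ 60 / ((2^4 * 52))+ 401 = -2310433 / 1872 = -1234.21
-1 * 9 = -9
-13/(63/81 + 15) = -117/142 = -0.82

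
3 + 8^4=4099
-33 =-33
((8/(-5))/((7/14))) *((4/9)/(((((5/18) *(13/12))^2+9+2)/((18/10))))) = -2985984/12936025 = -0.23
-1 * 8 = -8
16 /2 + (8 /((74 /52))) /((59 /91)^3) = 28.63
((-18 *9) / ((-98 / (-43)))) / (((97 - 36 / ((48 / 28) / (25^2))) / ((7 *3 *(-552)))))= -1441962 / 22799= -63.25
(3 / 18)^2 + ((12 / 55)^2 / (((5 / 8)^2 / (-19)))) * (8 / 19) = -2578583 / 2722500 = -0.95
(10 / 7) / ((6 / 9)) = 15 / 7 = 2.14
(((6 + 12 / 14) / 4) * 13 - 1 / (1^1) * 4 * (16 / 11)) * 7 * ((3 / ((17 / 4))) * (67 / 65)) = 1019472 / 12155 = 83.87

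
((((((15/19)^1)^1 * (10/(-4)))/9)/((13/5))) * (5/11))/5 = -125/16302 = -0.01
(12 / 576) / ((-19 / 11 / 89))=-979 / 912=-1.07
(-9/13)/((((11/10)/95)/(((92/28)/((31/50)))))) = -9832500/31031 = -316.86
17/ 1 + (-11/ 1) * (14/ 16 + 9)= -733/ 8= -91.62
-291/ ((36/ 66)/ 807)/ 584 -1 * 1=-862237/ 1168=-738.22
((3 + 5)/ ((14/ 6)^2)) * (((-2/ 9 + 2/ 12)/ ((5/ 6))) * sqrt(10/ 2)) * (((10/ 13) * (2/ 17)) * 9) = -0.18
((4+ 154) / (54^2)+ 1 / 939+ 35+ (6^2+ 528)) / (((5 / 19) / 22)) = 57136683131 / 1140885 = 50081.02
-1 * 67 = -67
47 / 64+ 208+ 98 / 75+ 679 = 889.04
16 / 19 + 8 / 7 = 264 / 133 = 1.98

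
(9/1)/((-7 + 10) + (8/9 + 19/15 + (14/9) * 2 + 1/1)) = 135/139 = 0.97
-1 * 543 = -543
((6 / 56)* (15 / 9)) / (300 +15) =1 / 1764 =0.00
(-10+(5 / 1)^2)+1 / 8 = 121 / 8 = 15.12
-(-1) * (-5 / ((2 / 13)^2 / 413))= -348985 / 4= -87246.25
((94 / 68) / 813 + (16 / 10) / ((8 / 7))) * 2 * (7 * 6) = 2712206 / 23035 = 117.74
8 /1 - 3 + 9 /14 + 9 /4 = 221 /28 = 7.89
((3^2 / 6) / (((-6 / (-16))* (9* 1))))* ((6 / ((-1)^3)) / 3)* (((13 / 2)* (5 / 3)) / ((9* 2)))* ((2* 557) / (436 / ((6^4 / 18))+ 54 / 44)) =-1593020 / 19467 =-81.83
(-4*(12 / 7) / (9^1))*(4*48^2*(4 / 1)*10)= -1966080 / 7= -280868.57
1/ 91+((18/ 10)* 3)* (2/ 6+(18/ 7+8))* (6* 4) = 643037/ 455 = 1413.27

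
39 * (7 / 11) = 24.82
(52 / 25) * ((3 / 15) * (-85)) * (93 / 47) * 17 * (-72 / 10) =50313744 / 5875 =8564.04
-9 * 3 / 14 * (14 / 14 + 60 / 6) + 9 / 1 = -171 / 14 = -12.21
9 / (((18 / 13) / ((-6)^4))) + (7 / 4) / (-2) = 67385 / 8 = 8423.12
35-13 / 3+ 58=266 / 3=88.67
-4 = -4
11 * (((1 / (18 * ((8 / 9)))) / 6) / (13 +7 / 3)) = 11 / 1472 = 0.01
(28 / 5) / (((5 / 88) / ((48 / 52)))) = 29568 / 325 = 90.98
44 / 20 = 11 / 5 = 2.20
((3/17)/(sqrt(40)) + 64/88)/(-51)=-8/561 - sqrt(10)/5780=-0.01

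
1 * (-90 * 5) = -450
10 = 10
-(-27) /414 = 3 /46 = 0.07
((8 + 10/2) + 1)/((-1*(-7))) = 2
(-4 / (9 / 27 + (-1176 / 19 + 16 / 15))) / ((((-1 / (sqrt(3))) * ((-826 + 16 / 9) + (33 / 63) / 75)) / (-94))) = -2679000 * sqrt(3) / 355257373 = -0.01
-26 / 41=-0.63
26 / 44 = 13 / 22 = 0.59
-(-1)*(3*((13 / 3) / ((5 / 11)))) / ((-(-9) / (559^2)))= 44684783 / 45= 992995.18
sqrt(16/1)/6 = 2/3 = 0.67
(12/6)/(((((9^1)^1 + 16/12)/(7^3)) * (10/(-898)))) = -924042/155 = -5961.56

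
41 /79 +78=6203 /79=78.52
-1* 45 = -45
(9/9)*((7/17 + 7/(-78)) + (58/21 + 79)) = 761903/9282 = 82.08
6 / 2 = 3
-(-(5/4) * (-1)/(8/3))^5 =-759375/33554432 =-0.02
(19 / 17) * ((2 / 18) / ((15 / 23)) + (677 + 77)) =113791 / 135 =842.90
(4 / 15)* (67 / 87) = 0.21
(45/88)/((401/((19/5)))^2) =3249/70752440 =0.00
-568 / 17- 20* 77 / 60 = -3013 / 51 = -59.08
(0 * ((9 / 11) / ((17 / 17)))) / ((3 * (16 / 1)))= 0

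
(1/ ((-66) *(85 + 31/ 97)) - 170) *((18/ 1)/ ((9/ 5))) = -464284085/ 273108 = -1700.00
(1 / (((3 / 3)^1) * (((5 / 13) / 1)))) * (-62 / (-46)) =3.50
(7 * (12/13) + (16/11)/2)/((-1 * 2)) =-514/143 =-3.59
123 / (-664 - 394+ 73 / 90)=-11070 / 95147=-0.12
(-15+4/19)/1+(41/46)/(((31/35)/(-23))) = -44687/1178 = -37.93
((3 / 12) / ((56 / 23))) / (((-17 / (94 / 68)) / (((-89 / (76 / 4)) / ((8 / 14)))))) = 0.07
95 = 95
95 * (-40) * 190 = -722000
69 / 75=23 / 25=0.92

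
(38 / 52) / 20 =19 / 520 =0.04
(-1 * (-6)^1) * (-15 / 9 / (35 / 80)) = -160 / 7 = -22.86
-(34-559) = 525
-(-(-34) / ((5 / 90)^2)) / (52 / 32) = -88128 / 13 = -6779.08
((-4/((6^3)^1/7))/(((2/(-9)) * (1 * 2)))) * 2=0.58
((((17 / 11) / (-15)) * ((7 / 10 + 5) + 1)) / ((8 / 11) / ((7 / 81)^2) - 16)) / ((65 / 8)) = -55811 / 53459250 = -0.00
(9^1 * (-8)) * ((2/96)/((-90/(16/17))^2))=-32/195075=-0.00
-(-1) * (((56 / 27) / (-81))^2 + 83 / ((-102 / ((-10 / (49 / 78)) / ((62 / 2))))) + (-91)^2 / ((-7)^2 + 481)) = 1050186633592987 / 65460622498110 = 16.04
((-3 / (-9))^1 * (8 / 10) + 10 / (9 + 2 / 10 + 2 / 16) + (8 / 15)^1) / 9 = 388 / 1865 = 0.21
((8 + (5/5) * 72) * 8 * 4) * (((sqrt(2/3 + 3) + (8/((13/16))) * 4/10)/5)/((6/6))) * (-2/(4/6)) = -393216/65 - 512 * sqrt(33) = -8990.69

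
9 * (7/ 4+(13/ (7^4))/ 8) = 302643/ 19208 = 15.76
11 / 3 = 3.67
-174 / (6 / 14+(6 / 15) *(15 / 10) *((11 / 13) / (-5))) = -65975 / 124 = -532.06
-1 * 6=-6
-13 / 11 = -1.18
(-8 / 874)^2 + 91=17378195 / 190969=91.00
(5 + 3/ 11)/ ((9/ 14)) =812/ 99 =8.20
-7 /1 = -7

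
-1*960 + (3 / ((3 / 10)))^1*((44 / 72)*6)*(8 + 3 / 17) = -33670 / 51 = -660.20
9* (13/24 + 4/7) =561/56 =10.02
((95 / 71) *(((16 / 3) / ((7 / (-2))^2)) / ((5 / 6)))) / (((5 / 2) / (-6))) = -29184 / 17395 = -1.68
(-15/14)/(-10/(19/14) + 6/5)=1425/8204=0.17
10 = 10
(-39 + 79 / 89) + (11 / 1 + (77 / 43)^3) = -151218954 / 7076123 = -21.37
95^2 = 9025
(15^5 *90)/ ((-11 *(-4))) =34171875/ 22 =1553267.05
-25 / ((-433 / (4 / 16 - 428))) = -42775 / 1732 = -24.70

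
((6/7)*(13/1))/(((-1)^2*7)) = 78/49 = 1.59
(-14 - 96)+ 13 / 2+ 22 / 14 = -1427 / 14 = -101.93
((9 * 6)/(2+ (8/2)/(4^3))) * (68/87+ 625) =5226528/319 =16384.10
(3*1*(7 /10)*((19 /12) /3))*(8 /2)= 133 /30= 4.43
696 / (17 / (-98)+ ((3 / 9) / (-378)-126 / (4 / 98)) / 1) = -2762424 / 12252995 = -0.23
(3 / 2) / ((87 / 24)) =12 / 29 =0.41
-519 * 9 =-4671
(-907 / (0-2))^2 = 822649 / 4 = 205662.25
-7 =-7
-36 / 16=-9 / 4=-2.25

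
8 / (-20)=-2 / 5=-0.40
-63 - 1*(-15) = -48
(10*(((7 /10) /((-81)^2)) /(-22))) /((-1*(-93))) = -7 /13423806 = -0.00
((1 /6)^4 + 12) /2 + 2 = 20737 /2592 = 8.00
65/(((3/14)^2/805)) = 10255700/9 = 1139522.22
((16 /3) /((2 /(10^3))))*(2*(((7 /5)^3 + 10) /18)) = 3776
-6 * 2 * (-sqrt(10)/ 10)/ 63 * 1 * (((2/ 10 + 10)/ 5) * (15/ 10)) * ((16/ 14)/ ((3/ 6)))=816 * sqrt(10)/ 6125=0.42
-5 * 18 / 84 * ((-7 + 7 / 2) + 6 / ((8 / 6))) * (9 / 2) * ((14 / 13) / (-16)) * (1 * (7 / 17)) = 945 / 7072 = 0.13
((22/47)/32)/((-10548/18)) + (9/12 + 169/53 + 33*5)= 3945666337/23355616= 168.94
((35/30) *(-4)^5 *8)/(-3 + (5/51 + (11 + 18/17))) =-487424/467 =-1043.73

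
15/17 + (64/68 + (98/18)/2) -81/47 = 2.82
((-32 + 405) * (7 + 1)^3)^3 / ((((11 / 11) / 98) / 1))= 682593980407349248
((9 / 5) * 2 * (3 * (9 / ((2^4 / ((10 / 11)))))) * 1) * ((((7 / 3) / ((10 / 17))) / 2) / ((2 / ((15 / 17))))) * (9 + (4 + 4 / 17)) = 382725 / 5984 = 63.96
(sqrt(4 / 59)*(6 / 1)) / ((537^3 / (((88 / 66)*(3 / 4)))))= 4*sqrt(59) / 3045465009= 0.00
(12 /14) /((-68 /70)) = -15 /17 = -0.88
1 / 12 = 0.08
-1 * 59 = -59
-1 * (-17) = 17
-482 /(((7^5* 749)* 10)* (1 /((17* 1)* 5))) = -4097 /12588443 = -0.00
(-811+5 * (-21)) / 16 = -229 / 4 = -57.25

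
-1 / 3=-0.33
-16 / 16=-1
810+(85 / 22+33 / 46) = 206089 / 253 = 814.58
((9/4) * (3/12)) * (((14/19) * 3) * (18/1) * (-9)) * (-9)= 1812.91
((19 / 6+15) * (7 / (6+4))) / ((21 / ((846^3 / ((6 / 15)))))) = 916653267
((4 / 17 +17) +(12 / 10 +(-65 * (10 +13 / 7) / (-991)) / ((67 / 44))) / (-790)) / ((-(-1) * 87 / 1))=268922195446 / 1357631078475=0.20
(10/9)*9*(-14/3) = -140/3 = -46.67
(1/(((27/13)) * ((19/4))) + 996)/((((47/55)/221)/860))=5341636300000/24111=221543540.29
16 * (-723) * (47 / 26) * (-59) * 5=80195160 / 13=6168858.46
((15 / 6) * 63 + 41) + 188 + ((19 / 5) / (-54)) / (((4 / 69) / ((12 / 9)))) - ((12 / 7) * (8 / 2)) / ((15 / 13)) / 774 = 15639347 / 40635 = 384.87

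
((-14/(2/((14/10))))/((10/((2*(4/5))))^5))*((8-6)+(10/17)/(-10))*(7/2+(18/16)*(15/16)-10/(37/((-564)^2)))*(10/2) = 5266779973224/6142578125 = 857.42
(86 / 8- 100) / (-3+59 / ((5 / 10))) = -0.78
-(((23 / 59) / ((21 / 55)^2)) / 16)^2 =-4840680625 / 173309020416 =-0.03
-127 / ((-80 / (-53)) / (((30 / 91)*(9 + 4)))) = -20193 / 56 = -360.59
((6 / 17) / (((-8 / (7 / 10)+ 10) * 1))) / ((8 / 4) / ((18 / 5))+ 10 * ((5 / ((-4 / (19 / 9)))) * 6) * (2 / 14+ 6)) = 1323 / 5205400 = 0.00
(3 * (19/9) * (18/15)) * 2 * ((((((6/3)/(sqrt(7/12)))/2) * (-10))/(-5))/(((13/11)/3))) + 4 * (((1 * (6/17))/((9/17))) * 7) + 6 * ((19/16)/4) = 1963/96 + 10032 * sqrt(21)/455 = 121.49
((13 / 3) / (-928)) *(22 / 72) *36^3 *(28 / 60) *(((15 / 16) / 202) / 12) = -9009 / 749824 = -0.01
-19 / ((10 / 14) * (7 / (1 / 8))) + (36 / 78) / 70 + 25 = 17859 / 728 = 24.53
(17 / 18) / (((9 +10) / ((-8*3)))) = -68 / 57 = -1.19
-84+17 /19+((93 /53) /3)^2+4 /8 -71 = -16359615 /106742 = -153.26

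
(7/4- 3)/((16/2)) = -5/32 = -0.16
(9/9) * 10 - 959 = -949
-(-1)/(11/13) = 13/11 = 1.18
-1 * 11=-11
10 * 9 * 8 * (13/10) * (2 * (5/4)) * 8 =18720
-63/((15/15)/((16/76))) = -252/19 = -13.26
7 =7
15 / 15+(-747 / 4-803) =-3955 / 4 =-988.75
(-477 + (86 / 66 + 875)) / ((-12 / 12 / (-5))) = 65885 / 33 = 1996.52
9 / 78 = 3 / 26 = 0.12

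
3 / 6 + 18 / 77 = 113 / 154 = 0.73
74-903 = -829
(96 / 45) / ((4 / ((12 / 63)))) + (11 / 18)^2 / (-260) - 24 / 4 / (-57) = 2301443 / 11203920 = 0.21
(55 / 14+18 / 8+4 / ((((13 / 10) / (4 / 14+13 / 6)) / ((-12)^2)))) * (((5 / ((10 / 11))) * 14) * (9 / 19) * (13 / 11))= 3579921 / 76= 47104.22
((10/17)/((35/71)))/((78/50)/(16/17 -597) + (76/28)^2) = 125902525/777051623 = 0.16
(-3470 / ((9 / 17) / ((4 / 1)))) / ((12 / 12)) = -235960 / 9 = -26217.78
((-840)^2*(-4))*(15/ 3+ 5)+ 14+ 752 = -28223234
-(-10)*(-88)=-880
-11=-11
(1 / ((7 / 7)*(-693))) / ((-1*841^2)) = 1 / 490145733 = 0.00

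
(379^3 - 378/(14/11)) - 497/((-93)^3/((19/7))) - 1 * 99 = 43788827490200/804357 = 54439543.00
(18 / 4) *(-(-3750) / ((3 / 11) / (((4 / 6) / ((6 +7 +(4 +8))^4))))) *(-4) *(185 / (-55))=888 / 625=1.42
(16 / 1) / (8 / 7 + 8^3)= 14 / 449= 0.03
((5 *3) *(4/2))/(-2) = -15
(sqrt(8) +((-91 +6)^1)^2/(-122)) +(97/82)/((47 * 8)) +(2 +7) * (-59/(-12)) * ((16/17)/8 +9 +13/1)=2 * sqrt(2) +29398582165/31972784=922.32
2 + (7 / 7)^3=3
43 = 43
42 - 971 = -929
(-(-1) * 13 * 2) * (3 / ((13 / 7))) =42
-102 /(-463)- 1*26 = -11936 /463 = -25.78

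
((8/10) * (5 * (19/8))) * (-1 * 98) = -931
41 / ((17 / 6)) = 246 / 17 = 14.47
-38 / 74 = -19 / 37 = -0.51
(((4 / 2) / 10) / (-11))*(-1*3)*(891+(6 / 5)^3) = 334773 / 6875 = 48.69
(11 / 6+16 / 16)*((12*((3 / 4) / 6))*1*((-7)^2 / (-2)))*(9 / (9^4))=-833 / 5832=-0.14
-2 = -2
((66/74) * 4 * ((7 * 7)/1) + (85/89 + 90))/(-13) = -875167/42809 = -20.44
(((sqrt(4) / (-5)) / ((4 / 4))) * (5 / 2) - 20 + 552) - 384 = 147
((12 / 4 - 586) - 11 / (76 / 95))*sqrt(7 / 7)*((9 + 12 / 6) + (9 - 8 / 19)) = -221991 / 19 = -11683.74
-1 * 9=-9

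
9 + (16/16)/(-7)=62/7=8.86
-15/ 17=-0.88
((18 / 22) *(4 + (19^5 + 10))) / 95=22285017 / 1045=21325.38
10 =10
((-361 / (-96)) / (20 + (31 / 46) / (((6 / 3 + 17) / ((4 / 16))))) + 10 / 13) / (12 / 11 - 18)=-114894571 / 2029698216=-0.06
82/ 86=41/ 43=0.95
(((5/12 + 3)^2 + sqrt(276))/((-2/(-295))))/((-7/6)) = -1770 * sqrt(69)/7 - 495895/336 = -3576.27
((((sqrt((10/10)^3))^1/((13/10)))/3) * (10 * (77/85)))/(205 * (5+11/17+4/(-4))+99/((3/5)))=0.00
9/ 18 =1/ 2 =0.50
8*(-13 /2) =-52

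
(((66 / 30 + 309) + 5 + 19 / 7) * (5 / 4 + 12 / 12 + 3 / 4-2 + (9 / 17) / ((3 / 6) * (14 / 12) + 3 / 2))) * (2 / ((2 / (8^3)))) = 3046065152 / 14875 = 204777.49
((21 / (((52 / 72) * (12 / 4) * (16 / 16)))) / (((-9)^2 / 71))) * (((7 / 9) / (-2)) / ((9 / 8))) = -27832 / 9477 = -2.94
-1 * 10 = -10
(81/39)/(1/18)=486/13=37.38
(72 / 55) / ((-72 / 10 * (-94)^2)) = -1 / 48598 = -0.00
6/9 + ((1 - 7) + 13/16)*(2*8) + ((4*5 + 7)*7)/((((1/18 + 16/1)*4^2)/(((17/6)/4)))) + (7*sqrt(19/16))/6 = -267035/3264 + 7*sqrt(19)/24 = -80.54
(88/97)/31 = 88/3007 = 0.03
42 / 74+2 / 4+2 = 227 / 74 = 3.07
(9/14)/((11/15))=135/154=0.88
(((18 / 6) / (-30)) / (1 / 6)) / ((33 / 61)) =-1.11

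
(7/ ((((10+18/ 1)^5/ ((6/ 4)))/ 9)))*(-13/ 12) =-117/ 19668992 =-0.00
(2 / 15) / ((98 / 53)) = 53 / 735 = 0.07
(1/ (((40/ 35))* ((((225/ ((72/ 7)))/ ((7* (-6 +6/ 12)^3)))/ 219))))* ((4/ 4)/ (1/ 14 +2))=-14282961/ 2900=-4925.16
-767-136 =-903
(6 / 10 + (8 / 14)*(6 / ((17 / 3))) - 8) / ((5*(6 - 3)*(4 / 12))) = -4043 / 2975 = -1.36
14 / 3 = 4.67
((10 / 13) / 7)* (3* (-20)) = -600 / 91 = -6.59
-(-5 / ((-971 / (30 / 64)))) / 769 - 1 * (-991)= 991.00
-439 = -439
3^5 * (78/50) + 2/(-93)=881311/2325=379.06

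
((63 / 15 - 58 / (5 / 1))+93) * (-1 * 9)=-3852 / 5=-770.40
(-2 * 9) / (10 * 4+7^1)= -18 / 47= -0.38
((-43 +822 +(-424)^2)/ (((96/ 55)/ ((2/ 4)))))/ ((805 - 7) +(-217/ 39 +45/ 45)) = 129096825/ 1980416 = 65.19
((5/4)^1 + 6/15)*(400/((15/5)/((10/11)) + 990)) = 200/301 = 0.66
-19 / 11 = -1.73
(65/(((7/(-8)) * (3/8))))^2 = 17305600/441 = 39241.72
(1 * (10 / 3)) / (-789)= -10 / 2367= -0.00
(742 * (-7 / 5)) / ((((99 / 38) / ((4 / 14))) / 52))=-2932384 / 495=-5924.01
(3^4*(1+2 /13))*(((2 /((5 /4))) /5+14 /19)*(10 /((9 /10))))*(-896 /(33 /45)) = -3643315200 /2717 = -1340933.09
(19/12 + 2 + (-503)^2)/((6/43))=130554493/72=1813256.85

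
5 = 5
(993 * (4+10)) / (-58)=-6951 / 29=-239.69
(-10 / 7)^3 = -1000 / 343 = -2.92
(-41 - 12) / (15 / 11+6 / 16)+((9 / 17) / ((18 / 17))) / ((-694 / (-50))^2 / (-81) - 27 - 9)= -18131200777 / 594530154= -30.50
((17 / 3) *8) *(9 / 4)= 102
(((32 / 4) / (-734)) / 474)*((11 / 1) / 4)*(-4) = 22 / 86979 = 0.00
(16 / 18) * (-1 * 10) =-80 / 9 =-8.89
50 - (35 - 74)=89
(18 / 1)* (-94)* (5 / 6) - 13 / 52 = -1410.25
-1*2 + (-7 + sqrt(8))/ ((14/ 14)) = -9 + 2*sqrt(2) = -6.17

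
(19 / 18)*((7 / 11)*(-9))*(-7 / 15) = 931 / 330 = 2.82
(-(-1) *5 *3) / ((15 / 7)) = 7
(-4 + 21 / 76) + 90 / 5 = 1085 / 76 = 14.28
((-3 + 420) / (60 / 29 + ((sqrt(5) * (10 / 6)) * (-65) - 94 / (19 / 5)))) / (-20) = -2582810847 / 317870554450 + 4937463063 * sqrt(5) / 127148221780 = 0.08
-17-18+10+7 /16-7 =-505 /16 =-31.56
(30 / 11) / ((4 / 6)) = 45 / 11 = 4.09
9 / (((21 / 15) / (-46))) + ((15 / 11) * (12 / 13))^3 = -6012284490 / 20469449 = -293.72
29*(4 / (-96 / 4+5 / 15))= -348 / 71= -4.90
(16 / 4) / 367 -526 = -525.99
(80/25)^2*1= 256/25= 10.24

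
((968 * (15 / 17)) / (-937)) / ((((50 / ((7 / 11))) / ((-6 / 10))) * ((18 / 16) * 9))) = 2464 / 3584025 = 0.00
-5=-5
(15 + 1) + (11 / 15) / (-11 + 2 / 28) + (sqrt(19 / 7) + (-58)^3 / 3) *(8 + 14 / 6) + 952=-671067.49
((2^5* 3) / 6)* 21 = 336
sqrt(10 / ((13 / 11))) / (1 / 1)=sqrt(1430) / 13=2.91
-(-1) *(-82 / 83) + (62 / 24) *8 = 4900 / 249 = 19.68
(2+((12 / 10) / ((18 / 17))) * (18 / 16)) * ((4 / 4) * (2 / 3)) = 131 / 60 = 2.18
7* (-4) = -28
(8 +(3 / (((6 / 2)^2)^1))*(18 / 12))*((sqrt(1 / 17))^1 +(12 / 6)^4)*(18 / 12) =3*sqrt(17) / 4 +204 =207.09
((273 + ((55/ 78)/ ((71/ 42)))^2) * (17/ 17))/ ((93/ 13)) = 232724842/ 6094569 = 38.19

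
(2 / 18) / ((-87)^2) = 0.00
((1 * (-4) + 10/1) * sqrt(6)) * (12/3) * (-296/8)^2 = 32856 * sqrt(6) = 80480.43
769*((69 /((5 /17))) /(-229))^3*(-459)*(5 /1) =569682740124207 /300224725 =1897521.07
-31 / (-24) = 31 / 24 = 1.29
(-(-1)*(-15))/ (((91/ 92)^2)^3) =-9095325020160/ 567869252041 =-16.02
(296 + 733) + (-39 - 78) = 912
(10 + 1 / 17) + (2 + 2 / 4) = 12.56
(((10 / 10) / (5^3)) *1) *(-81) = -81 / 125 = -0.65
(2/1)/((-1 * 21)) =-2/21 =-0.10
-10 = -10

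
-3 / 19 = -0.16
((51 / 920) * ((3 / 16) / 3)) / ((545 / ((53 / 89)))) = 2703 / 713993600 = 0.00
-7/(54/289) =-37.46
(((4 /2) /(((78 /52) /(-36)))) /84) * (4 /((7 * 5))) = -16 /245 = -0.07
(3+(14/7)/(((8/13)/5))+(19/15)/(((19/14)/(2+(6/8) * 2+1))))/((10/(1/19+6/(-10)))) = -6097/4750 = -1.28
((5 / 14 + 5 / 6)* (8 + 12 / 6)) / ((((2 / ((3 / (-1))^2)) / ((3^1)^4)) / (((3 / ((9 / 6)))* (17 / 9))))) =114750 / 7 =16392.86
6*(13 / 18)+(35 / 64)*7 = 1567 / 192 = 8.16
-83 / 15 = -5.53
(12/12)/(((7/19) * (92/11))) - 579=-372667/644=-578.68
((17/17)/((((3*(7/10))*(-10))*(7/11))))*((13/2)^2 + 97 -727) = 25861/588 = 43.98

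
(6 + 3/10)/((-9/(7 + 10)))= -11.90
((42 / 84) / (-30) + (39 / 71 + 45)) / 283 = 193969 / 1205580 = 0.16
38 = 38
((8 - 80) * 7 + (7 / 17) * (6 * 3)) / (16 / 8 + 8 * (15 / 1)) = -4221 / 1037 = -4.07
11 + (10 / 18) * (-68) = -241 / 9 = -26.78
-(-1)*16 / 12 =4 / 3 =1.33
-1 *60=-60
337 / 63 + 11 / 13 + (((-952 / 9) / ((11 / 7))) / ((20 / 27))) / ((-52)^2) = 28865843 / 4684680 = 6.16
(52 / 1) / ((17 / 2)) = 104 / 17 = 6.12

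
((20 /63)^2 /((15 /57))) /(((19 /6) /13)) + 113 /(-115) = 89701 /152145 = 0.59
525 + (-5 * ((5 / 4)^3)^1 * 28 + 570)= 13145 / 16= 821.56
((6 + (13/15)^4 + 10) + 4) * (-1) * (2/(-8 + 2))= 1041061/151875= 6.85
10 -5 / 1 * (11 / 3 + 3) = -70 / 3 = -23.33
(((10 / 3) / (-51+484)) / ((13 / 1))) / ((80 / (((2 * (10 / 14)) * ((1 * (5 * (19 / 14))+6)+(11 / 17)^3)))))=4490305 / 32522605752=0.00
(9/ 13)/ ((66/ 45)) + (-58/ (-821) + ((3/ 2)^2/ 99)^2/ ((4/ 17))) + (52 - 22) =2524585697/ 82651712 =30.54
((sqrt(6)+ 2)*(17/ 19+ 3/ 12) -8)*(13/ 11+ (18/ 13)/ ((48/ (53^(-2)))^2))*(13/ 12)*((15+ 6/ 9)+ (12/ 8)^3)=-16926847698862507/ 121585621082112+ 2262113286944759*sqrt(6)/ 81057080721408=-70.86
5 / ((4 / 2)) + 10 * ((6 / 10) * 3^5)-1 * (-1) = 2923 / 2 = 1461.50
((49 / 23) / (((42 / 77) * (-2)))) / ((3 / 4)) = -2.60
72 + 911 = 983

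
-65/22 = -2.95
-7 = -7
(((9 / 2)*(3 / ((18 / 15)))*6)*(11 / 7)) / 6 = 495 / 28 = 17.68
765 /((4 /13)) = 9945 /4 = 2486.25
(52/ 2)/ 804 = 13/ 402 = 0.03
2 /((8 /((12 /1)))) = 3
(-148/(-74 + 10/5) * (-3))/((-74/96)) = 8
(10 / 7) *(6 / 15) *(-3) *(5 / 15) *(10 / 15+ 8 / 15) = -0.69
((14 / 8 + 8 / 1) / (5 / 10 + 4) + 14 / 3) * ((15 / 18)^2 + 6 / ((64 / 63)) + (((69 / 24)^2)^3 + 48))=4231.97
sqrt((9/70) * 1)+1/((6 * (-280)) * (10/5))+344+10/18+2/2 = 3 * sqrt(70)/70+3483197/10080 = 345.91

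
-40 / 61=-0.66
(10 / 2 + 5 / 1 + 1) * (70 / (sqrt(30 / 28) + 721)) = 7772380 / 7277759 - 770 * sqrt(210) / 7277759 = 1.07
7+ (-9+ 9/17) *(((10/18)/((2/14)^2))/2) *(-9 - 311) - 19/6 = 3763591/102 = 36897.95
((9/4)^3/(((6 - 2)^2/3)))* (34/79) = 37179/40448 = 0.92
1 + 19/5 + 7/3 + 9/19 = 2168/285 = 7.61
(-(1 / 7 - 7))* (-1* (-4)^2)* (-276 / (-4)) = -52992 / 7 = -7570.29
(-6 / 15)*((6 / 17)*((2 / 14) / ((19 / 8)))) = -96 / 11305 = -0.01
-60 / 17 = -3.53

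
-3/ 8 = -0.38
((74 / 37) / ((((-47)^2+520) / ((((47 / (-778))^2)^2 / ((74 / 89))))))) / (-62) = -434291609 / 2293587627509493856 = -0.00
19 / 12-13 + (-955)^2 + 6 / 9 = 3648057 / 4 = 912014.25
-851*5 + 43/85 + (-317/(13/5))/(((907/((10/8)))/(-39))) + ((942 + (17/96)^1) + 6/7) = -171220077223/51807840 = -3304.91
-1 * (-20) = 20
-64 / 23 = -2.78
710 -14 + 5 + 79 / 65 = 45644 / 65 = 702.22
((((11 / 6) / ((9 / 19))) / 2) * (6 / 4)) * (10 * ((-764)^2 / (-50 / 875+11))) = 1548352.28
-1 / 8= -0.12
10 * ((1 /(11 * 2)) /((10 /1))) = 1 /22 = 0.05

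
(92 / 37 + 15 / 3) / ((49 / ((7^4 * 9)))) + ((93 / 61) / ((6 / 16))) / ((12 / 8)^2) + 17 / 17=67121210 / 20313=3304.35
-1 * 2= -2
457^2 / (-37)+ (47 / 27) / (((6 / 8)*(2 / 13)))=-16871555 / 2997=-5629.48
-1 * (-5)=5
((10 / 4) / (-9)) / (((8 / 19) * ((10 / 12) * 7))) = -19 / 168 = -0.11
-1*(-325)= 325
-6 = -6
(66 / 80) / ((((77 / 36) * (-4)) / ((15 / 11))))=-81 / 616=-0.13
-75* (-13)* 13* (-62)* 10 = -7858500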